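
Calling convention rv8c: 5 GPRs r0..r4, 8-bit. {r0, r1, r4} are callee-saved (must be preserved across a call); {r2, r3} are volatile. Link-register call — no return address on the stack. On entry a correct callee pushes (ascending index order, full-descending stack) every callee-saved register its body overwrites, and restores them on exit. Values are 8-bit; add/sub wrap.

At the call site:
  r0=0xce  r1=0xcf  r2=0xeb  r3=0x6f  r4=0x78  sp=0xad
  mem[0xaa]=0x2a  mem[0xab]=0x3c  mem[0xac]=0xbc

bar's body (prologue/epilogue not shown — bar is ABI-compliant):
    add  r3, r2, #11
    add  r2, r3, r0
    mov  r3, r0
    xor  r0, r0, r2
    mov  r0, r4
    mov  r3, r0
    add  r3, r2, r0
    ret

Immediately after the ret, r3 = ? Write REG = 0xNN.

REG = 0x3c

prologue: push r0 -> mem[0xac]=0xce, sp=0xac
body[0] add  r3, r2, #11 -> r3=0xf6
body[1] add  r2, r3, r0 -> r2=0xc4
body[2] mov  r3, r0 -> r3=0xce
body[3] xor  r0, r0, r2 -> r0=0x0a
body[4] mov  r0, r4 -> r0=0x78
body[5] mov  r3, r0 -> r3=0x78
body[6] add  r3, r2, r0 -> r3=0x3c
epilogue: pop r0=0xce, sp=0xad
r3 is caller-saved -> body value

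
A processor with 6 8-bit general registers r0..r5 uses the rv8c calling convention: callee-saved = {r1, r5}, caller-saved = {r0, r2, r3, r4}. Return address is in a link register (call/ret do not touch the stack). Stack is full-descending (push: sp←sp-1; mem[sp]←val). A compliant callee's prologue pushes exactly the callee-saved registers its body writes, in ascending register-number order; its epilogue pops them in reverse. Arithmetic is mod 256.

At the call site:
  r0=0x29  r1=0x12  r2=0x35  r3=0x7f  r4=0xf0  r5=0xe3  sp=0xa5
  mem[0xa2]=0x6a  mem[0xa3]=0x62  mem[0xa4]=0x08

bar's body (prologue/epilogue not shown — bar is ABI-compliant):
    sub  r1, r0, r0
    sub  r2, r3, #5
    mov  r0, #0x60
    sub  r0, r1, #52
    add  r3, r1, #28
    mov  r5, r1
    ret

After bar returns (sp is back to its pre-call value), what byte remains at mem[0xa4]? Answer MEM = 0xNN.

MEM = 0x12

prologue: push r1 → mem[0xa4]=0x12, sp=0xa4
prologue: push r5 → mem[0xa3]=0xe3, sp=0xa3
body[0] sub  r1, r0, r0 → r1=0x00
body[1] sub  r2, r3, #5 → r2=0x7a
body[2] mov  r0, #0x60 → r0=0x60
body[3] sub  r0, r1, #52 → r0=0xcc
body[4] add  r3, r1, #28 → r3=0x1c
body[5] mov  r5, r1 → r5=0x00
epilogue: pop r5=0xe3, sp=0xa4
epilogue: pop r1=0x12, sp=0xa5
prologue pushed ['r1', 'r5'] at ['0xa4', '0xa3']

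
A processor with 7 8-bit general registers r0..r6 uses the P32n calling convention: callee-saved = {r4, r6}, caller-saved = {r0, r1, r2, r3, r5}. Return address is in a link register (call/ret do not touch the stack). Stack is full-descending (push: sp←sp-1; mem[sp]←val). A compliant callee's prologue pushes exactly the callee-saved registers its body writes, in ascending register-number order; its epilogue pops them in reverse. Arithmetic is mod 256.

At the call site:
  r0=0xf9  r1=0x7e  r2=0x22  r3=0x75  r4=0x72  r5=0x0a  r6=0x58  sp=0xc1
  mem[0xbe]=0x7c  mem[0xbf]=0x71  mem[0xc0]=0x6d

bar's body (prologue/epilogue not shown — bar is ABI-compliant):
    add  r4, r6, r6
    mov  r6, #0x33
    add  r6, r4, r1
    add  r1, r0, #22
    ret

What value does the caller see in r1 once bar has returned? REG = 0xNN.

REG = 0x0f

prologue: push r4 → mem[0xc0]=0x72, sp=0xc0
prologue: push r6 → mem[0xbf]=0x58, sp=0xbf
body[0] add  r4, r6, r6 → r4=0xb0
body[1] mov  r6, #0x33 → r6=0x33
body[2] add  r6, r4, r1 → r6=0x2e
body[3] add  r1, r0, #22 → r1=0x0f
epilogue: pop r6=0x58, sp=0xc0
epilogue: pop r4=0x72, sp=0xc1
r1 is caller-saved → body value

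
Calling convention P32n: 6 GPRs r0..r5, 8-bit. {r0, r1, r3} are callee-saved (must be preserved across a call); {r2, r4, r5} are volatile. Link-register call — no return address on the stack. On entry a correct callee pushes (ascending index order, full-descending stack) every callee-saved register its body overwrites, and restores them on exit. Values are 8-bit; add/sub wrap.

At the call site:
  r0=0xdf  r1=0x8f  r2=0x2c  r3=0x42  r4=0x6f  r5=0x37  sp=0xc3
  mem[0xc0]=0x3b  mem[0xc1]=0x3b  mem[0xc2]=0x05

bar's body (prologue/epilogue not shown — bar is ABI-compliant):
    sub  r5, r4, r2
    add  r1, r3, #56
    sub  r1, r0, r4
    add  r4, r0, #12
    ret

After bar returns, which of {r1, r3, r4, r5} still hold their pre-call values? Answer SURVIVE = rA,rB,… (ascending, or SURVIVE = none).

prologue: push r1 → mem[0xc2]=0x8f, sp=0xc2
body[0] sub  r5, r4, r2 → r5=0x43
body[1] add  r1, r3, #56 → r1=0x7a
body[2] sub  r1, r0, r4 → r1=0x70
body[3] add  r4, r0, #12 → r4=0xeb
epilogue: pop r1=0x8f, sp=0xc3
r1: callee-saved, written=True
r3: callee-saved, written=False
r4: caller-saved, written=True
r5: caller-saved, written=True

SURVIVE = r1,r3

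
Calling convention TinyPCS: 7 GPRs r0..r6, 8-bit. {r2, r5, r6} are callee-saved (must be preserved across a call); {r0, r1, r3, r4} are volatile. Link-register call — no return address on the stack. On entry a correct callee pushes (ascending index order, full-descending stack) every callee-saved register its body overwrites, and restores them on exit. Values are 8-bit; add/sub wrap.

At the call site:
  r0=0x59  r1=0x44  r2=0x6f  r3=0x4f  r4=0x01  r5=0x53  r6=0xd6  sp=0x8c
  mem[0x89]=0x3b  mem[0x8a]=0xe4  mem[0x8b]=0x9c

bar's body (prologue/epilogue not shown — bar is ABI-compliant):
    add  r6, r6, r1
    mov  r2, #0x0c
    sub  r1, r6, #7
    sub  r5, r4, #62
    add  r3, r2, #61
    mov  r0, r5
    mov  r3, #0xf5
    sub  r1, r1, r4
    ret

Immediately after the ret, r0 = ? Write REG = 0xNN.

REG = 0xc3

prologue: push r2 -> mem[0x8b]=0x6f, sp=0x8b
prologue: push r5 -> mem[0x8a]=0x53, sp=0x8a
prologue: push r6 -> mem[0x89]=0xd6, sp=0x89
body[0] add  r6, r6, r1 -> r6=0x1a
body[1] mov  r2, #0x0c -> r2=0x0c
body[2] sub  r1, r6, #7 -> r1=0x13
body[3] sub  r5, r4, #62 -> r5=0xc3
body[4] add  r3, r2, #61 -> r3=0x49
body[5] mov  r0, r5 -> r0=0xc3
body[6] mov  r3, #0xf5 -> r3=0xf5
body[7] sub  r1, r1, r4 -> r1=0x12
epilogue: pop r6=0xd6, sp=0x8a
epilogue: pop r5=0x53, sp=0x8b
epilogue: pop r2=0x6f, sp=0x8c
r0 is caller-saved -> body value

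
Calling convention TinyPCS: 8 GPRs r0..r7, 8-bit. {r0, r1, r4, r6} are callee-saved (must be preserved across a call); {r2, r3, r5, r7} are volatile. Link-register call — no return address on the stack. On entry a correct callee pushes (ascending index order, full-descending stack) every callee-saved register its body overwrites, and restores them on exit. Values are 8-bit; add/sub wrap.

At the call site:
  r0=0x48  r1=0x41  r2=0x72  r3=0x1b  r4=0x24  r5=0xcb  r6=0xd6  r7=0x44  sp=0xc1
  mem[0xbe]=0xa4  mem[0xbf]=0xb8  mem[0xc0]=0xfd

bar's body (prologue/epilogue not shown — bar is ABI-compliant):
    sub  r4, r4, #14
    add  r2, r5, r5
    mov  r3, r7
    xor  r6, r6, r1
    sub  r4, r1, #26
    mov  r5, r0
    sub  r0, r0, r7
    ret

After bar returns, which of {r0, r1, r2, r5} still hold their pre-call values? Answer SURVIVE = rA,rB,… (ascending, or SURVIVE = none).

SURVIVE = r0,r1

prologue: push r0 -> mem[0xc0]=0x48, sp=0xc0
prologue: push r4 -> mem[0xbf]=0x24, sp=0xbf
prologue: push r6 -> mem[0xbe]=0xd6, sp=0xbe
body[0] sub  r4, r4, #14 -> r4=0x16
body[1] add  r2, r5, r5 -> r2=0x96
body[2] mov  r3, r7 -> r3=0x44
body[3] xor  r6, r6, r1 -> r6=0x97
body[4] sub  r4, r1, #26 -> r4=0x27
body[5] mov  r5, r0 -> r5=0x48
body[6] sub  r0, r0, r7 -> r0=0x04
epilogue: pop r6=0xd6, sp=0xbf
epilogue: pop r4=0x24, sp=0xc0
epilogue: pop r0=0x48, sp=0xc1
r0: callee-saved, written=True
r1: callee-saved, written=False
r2: caller-saved, written=True
r5: caller-saved, written=True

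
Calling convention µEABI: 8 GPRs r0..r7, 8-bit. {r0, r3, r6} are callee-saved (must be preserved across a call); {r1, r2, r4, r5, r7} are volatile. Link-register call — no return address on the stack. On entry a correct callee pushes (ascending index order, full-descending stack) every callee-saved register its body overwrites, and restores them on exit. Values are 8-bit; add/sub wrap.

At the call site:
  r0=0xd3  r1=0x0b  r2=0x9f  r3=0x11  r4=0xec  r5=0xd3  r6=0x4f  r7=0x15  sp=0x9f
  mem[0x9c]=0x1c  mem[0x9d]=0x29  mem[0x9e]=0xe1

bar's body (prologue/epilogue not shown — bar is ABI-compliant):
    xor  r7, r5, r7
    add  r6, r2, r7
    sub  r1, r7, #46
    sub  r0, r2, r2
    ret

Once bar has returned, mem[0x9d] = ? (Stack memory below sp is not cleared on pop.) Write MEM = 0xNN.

prologue: push r0 -> mem[0x9e]=0xd3, sp=0x9e
prologue: push r6 -> mem[0x9d]=0x4f, sp=0x9d
body[0] xor  r7, r5, r7 -> r7=0xc6
body[1] add  r6, r2, r7 -> r6=0x65
body[2] sub  r1, r7, #46 -> r1=0x98
body[3] sub  r0, r2, r2 -> r0=0x00
epilogue: pop r6=0x4f, sp=0x9e
epilogue: pop r0=0xd3, sp=0x9f
prologue pushed ['r0', 'r6'] at ['0x9e', '0x9d']

MEM = 0x4f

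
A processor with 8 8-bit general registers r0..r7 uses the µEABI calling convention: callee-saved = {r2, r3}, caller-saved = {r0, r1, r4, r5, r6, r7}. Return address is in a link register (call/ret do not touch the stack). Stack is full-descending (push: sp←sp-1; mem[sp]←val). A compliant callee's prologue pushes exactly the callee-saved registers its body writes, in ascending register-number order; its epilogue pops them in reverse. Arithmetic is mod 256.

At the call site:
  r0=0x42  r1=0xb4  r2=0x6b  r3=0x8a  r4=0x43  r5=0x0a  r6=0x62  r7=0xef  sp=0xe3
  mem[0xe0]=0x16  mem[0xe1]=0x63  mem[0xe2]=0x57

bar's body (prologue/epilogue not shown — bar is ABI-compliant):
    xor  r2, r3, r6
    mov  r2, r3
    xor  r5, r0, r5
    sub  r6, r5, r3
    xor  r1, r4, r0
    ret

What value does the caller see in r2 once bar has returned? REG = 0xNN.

REG = 0x6b

prologue: push r2 → mem[0xe2]=0x6b, sp=0xe2
body[0] xor  r2, r3, r6 → r2=0xe8
body[1] mov  r2, r3 → r2=0x8a
body[2] xor  r5, r0, r5 → r5=0x48
body[3] sub  r6, r5, r3 → r6=0xbe
body[4] xor  r1, r4, r0 → r1=0x01
epilogue: pop r2=0x6b, sp=0xe3
r2 is callee-saved → restored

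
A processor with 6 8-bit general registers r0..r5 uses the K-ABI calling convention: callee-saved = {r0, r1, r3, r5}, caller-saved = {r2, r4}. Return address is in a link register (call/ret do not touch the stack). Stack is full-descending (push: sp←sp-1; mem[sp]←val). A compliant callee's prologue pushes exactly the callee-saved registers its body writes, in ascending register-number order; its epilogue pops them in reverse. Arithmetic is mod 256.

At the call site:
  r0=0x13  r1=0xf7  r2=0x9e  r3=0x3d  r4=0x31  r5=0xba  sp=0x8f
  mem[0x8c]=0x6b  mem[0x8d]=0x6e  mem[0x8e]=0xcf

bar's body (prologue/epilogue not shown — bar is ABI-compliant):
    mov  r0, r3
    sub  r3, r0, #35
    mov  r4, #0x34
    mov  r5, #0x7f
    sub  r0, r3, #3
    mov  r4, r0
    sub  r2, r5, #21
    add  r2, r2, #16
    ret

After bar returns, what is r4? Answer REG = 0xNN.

prologue: push r0 -> mem[0x8e]=0x13, sp=0x8e
prologue: push r3 -> mem[0x8d]=0x3d, sp=0x8d
prologue: push r5 -> mem[0x8c]=0xba, sp=0x8c
body[0] mov  r0, r3 -> r0=0x3d
body[1] sub  r3, r0, #35 -> r3=0x1a
body[2] mov  r4, #0x34 -> r4=0x34
body[3] mov  r5, #0x7f -> r5=0x7f
body[4] sub  r0, r3, #3 -> r0=0x17
body[5] mov  r4, r0 -> r4=0x17
body[6] sub  r2, r5, #21 -> r2=0x6a
body[7] add  r2, r2, #16 -> r2=0x7a
epilogue: pop r5=0xba, sp=0x8d
epilogue: pop r3=0x3d, sp=0x8e
epilogue: pop r0=0x13, sp=0x8f
r4 is caller-saved -> body value

REG = 0x17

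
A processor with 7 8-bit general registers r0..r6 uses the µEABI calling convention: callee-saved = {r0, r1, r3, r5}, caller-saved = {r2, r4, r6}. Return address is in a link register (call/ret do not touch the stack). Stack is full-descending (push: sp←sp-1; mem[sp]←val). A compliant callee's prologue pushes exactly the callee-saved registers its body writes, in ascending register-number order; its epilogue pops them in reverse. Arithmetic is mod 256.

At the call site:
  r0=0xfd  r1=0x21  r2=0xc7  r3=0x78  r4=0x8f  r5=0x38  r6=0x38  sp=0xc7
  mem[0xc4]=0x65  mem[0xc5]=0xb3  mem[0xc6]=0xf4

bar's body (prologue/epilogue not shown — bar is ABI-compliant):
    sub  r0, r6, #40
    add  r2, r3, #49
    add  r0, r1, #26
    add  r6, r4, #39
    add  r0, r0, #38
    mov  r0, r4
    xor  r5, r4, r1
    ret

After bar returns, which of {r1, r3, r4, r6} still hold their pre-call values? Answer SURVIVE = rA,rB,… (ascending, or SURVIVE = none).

prologue: push r0 → mem[0xc6]=0xfd, sp=0xc6
prologue: push r5 → mem[0xc5]=0x38, sp=0xc5
body[0] sub  r0, r6, #40 → r0=0x10
body[1] add  r2, r3, #49 → r2=0xa9
body[2] add  r0, r1, #26 → r0=0x3b
body[3] add  r6, r4, #39 → r6=0xb6
body[4] add  r0, r0, #38 → r0=0x61
body[5] mov  r0, r4 → r0=0x8f
body[6] xor  r5, r4, r1 → r5=0xae
epilogue: pop r5=0x38, sp=0xc6
epilogue: pop r0=0xfd, sp=0xc7
r1: callee-saved, written=False
r3: callee-saved, written=False
r4: caller-saved, written=False
r6: caller-saved, written=True

SURVIVE = r1,r3,r4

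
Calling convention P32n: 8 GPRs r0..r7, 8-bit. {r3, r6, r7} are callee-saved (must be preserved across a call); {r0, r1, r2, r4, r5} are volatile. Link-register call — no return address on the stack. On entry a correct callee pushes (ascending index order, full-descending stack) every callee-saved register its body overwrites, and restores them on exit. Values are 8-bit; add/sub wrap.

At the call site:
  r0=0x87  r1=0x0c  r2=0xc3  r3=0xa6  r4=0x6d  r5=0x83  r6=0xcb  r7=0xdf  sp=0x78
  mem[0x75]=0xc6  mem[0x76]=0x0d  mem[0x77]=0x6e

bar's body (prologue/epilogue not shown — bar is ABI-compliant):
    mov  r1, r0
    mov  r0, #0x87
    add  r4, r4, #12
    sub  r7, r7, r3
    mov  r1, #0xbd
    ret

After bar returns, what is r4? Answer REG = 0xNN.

prologue: push r7 → mem[0x77]=0xdf, sp=0x77
body[0] mov  r1, r0 → r1=0x87
body[1] mov  r0, #0x87 → r0=0x87
body[2] add  r4, r4, #12 → r4=0x79
body[3] sub  r7, r7, r3 → r7=0x39
body[4] mov  r1, #0xbd → r1=0xbd
epilogue: pop r7=0xdf, sp=0x78
r4 is caller-saved → body value

REG = 0x79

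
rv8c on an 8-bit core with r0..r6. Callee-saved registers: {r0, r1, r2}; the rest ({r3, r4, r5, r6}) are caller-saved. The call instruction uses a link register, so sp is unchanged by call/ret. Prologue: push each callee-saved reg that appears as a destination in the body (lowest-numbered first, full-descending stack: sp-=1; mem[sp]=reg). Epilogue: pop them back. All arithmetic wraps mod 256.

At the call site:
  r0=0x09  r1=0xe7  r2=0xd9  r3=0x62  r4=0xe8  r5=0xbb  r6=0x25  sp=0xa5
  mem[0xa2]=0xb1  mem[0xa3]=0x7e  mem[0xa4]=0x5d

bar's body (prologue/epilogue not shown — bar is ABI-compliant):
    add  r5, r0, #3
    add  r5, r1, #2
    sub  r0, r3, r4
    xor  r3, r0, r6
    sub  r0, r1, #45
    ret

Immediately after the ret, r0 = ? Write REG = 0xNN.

REG = 0x09

prologue: push r0 → mem[0xa4]=0x09, sp=0xa4
body[0] add  r5, r0, #3 → r5=0x0c
body[1] add  r5, r1, #2 → r5=0xe9
body[2] sub  r0, r3, r4 → r0=0x7a
body[3] xor  r3, r0, r6 → r3=0x5f
body[4] sub  r0, r1, #45 → r0=0xba
epilogue: pop r0=0x09, sp=0xa5
r0 is callee-saved → restored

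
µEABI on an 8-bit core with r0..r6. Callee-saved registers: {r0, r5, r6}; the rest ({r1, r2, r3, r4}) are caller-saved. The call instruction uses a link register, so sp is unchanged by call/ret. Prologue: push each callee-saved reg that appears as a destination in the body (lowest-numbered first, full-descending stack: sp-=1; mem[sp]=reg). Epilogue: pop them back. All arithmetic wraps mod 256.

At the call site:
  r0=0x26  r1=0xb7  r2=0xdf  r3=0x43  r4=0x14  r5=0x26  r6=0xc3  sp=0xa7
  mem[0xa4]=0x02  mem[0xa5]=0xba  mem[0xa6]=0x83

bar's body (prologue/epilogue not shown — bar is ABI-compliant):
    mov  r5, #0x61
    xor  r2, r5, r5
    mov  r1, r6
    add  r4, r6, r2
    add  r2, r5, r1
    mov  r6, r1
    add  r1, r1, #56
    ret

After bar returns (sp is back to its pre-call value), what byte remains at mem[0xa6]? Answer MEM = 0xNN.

prologue: push r5 -> mem[0xa6]=0x26, sp=0xa6
prologue: push r6 -> mem[0xa5]=0xc3, sp=0xa5
body[0] mov  r5, #0x61 -> r5=0x61
body[1] xor  r2, r5, r5 -> r2=0x00
body[2] mov  r1, r6 -> r1=0xc3
body[3] add  r4, r6, r2 -> r4=0xc3
body[4] add  r2, r5, r1 -> r2=0x24
body[5] mov  r6, r1 -> r6=0xc3
body[6] add  r1, r1, #56 -> r1=0xfb
epilogue: pop r6=0xc3, sp=0xa6
epilogue: pop r5=0x26, sp=0xa7
prologue pushed ['r5', 'r6'] at ['0xa6', '0xa5']

MEM = 0x26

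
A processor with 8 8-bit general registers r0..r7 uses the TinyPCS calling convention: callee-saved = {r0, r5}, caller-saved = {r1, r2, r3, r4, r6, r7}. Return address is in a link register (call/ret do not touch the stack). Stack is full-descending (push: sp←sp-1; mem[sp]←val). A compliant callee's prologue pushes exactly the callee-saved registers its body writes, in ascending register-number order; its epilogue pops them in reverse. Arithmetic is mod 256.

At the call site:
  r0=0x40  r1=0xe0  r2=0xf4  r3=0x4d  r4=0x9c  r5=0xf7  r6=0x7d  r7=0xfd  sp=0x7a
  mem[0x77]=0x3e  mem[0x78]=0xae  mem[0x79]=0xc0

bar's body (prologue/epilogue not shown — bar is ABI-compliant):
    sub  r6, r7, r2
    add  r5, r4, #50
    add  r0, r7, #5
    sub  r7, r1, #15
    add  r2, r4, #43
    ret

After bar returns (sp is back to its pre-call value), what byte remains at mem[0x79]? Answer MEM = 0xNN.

MEM = 0x40

prologue: push r0 -> mem[0x79]=0x40, sp=0x79
prologue: push r5 -> mem[0x78]=0xf7, sp=0x78
body[0] sub  r6, r7, r2 -> r6=0x09
body[1] add  r5, r4, #50 -> r5=0xce
body[2] add  r0, r7, #5 -> r0=0x02
body[3] sub  r7, r1, #15 -> r7=0xd1
body[4] add  r2, r4, #43 -> r2=0xc7
epilogue: pop r5=0xf7, sp=0x79
epilogue: pop r0=0x40, sp=0x7a
prologue pushed ['r0', 'r5'] at ['0x79', '0x78']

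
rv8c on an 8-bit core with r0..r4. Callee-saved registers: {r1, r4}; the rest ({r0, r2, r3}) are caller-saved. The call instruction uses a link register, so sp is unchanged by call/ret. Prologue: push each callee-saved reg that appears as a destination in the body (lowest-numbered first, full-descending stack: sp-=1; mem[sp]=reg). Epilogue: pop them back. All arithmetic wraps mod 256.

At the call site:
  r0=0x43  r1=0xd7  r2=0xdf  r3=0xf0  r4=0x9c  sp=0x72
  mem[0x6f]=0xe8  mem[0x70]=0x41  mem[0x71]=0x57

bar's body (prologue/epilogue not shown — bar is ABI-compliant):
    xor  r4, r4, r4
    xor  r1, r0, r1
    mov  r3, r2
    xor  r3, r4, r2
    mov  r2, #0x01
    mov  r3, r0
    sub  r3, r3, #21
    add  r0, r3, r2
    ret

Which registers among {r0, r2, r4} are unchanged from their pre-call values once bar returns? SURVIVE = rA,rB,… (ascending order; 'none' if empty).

SURVIVE = r4

prologue: push r1 → mem[0x71]=0xd7, sp=0x71
prologue: push r4 → mem[0x70]=0x9c, sp=0x70
body[0] xor  r4, r4, r4 → r4=0x00
body[1] xor  r1, r0, r1 → r1=0x94
body[2] mov  r3, r2 → r3=0xdf
body[3] xor  r3, r4, r2 → r3=0xdf
body[4] mov  r2, #0x01 → r2=0x01
body[5] mov  r3, r0 → r3=0x43
body[6] sub  r3, r3, #21 → r3=0x2e
body[7] add  r0, r3, r2 → r0=0x2f
epilogue: pop r4=0x9c, sp=0x71
epilogue: pop r1=0xd7, sp=0x72
r0: caller-saved, written=True
r2: caller-saved, written=True
r4: callee-saved, written=True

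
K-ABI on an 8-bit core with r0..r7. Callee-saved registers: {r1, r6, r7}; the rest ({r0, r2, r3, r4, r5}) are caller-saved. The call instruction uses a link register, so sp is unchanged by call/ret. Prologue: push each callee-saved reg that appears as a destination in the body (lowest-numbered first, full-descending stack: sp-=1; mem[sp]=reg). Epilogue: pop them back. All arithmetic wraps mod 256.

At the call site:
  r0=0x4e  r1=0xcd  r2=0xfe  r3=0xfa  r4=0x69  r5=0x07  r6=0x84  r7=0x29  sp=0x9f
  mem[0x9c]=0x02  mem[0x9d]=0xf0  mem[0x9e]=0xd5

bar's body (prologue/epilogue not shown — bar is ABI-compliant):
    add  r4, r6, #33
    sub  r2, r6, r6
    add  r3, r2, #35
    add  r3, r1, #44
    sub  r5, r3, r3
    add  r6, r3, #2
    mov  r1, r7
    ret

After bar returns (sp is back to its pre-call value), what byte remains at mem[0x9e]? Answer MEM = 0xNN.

prologue: push r1 -> mem[0x9e]=0xcd, sp=0x9e
prologue: push r6 -> mem[0x9d]=0x84, sp=0x9d
body[0] add  r4, r6, #33 -> r4=0xa5
body[1] sub  r2, r6, r6 -> r2=0x00
body[2] add  r3, r2, #35 -> r3=0x23
body[3] add  r3, r1, #44 -> r3=0xf9
body[4] sub  r5, r3, r3 -> r5=0x00
body[5] add  r6, r3, #2 -> r6=0xfb
body[6] mov  r1, r7 -> r1=0x29
epilogue: pop r6=0x84, sp=0x9e
epilogue: pop r1=0xcd, sp=0x9f
prologue pushed ['r1', 'r6'] at ['0x9e', '0x9d']

MEM = 0xcd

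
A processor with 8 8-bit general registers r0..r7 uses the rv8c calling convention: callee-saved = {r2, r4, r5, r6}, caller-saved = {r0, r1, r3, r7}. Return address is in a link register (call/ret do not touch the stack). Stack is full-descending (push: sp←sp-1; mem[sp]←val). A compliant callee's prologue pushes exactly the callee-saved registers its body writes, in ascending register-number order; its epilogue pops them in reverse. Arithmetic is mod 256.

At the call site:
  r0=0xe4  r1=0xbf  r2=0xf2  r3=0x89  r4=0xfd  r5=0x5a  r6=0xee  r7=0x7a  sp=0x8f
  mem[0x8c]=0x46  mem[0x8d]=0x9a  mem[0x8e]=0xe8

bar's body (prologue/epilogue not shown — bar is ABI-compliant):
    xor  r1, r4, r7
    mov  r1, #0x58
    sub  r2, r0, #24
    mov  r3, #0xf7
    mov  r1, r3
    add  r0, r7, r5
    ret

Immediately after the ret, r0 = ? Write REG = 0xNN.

prologue: push r2 -> mem[0x8e]=0xf2, sp=0x8e
body[0] xor  r1, r4, r7 -> r1=0x87
body[1] mov  r1, #0x58 -> r1=0x58
body[2] sub  r2, r0, #24 -> r2=0xcc
body[3] mov  r3, #0xf7 -> r3=0xf7
body[4] mov  r1, r3 -> r1=0xf7
body[5] add  r0, r7, r5 -> r0=0xd4
epilogue: pop r2=0xf2, sp=0x8f
r0 is caller-saved -> body value

REG = 0xd4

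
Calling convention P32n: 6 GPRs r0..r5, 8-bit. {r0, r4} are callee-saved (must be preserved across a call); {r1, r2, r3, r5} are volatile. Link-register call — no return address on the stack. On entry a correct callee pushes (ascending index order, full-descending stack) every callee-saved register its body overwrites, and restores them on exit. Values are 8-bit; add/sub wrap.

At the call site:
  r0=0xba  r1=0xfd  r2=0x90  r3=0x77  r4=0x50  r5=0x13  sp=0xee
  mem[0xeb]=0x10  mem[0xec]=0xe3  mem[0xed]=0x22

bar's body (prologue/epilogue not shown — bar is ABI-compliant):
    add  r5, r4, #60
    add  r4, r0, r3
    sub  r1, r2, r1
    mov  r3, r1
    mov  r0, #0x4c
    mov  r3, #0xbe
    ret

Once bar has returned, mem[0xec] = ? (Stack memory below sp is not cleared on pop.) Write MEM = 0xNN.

MEM = 0x50

prologue: push r0 -> mem[0xed]=0xba, sp=0xed
prologue: push r4 -> mem[0xec]=0x50, sp=0xec
body[0] add  r5, r4, #60 -> r5=0x8c
body[1] add  r4, r0, r3 -> r4=0x31
body[2] sub  r1, r2, r1 -> r1=0x93
body[3] mov  r3, r1 -> r3=0x93
body[4] mov  r0, #0x4c -> r0=0x4c
body[5] mov  r3, #0xbe -> r3=0xbe
epilogue: pop r4=0x50, sp=0xed
epilogue: pop r0=0xba, sp=0xee
prologue pushed ['r0', 'r4'] at ['0xed', '0xec']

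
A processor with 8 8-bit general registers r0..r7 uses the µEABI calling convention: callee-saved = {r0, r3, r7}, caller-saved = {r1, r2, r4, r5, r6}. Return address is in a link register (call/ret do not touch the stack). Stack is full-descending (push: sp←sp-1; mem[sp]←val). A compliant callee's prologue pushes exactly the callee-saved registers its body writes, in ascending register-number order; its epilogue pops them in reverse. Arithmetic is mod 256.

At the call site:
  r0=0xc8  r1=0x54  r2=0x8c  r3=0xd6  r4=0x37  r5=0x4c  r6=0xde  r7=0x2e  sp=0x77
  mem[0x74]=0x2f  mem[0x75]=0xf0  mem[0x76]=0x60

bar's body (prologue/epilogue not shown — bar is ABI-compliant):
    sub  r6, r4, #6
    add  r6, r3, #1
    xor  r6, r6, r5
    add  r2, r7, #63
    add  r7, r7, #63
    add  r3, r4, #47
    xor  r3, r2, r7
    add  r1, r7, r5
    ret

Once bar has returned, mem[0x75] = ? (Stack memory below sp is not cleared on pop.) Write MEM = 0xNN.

MEM = 0x2e

prologue: push r3 → mem[0x76]=0xd6, sp=0x76
prologue: push r7 → mem[0x75]=0x2e, sp=0x75
body[0] sub  r6, r4, #6 → r6=0x31
body[1] add  r6, r3, #1 → r6=0xd7
body[2] xor  r6, r6, r5 → r6=0x9b
body[3] add  r2, r7, #63 → r2=0x6d
body[4] add  r7, r7, #63 → r7=0x6d
body[5] add  r3, r4, #47 → r3=0x66
body[6] xor  r3, r2, r7 → r3=0x00
body[7] add  r1, r7, r5 → r1=0xb9
epilogue: pop r7=0x2e, sp=0x76
epilogue: pop r3=0xd6, sp=0x77
prologue pushed ['r3', 'r7'] at ['0x76', '0x75']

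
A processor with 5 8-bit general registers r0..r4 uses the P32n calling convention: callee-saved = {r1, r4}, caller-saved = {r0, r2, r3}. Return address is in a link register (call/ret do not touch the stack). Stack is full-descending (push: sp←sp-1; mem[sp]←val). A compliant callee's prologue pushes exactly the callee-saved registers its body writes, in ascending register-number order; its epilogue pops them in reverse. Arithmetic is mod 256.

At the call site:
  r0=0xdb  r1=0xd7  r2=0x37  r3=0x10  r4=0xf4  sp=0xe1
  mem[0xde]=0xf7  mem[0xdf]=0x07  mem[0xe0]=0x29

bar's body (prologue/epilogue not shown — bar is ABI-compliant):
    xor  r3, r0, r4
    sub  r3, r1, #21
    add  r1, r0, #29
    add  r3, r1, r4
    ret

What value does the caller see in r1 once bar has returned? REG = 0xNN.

REG = 0xd7

prologue: push r1 → mem[0xe0]=0xd7, sp=0xe0
body[0] xor  r3, r0, r4 → r3=0x2f
body[1] sub  r3, r1, #21 → r3=0xc2
body[2] add  r1, r0, #29 → r1=0xf8
body[3] add  r3, r1, r4 → r3=0xec
epilogue: pop r1=0xd7, sp=0xe1
r1 is callee-saved → restored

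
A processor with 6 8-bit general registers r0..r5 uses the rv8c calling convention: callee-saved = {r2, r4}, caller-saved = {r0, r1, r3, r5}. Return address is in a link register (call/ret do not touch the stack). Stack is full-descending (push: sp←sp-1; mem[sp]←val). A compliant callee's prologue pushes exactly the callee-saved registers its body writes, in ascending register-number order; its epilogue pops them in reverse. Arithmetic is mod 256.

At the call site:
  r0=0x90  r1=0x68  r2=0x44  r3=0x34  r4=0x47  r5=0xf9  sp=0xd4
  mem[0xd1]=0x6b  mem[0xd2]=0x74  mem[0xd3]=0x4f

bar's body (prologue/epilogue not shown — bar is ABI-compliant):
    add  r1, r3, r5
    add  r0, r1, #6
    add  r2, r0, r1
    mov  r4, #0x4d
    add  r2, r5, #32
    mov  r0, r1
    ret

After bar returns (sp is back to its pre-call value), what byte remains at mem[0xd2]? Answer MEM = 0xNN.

prologue: push r2 -> mem[0xd3]=0x44, sp=0xd3
prologue: push r4 -> mem[0xd2]=0x47, sp=0xd2
body[0] add  r1, r3, r5 -> r1=0x2d
body[1] add  r0, r1, #6 -> r0=0x33
body[2] add  r2, r0, r1 -> r2=0x60
body[3] mov  r4, #0x4d -> r4=0x4d
body[4] add  r2, r5, #32 -> r2=0x19
body[5] mov  r0, r1 -> r0=0x2d
epilogue: pop r4=0x47, sp=0xd3
epilogue: pop r2=0x44, sp=0xd4
prologue pushed ['r2', 'r4'] at ['0xd3', '0xd2']

MEM = 0x47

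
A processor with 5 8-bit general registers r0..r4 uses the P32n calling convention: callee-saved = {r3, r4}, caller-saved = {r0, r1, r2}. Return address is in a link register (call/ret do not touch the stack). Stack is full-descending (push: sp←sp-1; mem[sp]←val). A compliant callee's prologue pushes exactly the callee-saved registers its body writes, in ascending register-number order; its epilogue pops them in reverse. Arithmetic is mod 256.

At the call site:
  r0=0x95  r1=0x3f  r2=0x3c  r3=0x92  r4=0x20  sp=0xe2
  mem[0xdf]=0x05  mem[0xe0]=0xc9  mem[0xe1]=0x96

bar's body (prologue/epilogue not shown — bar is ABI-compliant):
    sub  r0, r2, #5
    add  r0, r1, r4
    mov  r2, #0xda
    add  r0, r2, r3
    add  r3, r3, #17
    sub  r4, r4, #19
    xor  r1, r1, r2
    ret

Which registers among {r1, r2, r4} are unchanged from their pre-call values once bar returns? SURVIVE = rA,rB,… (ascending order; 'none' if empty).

SURVIVE = r4

prologue: push r3 -> mem[0xe1]=0x92, sp=0xe1
prologue: push r4 -> mem[0xe0]=0x20, sp=0xe0
body[0] sub  r0, r2, #5 -> r0=0x37
body[1] add  r0, r1, r4 -> r0=0x5f
body[2] mov  r2, #0xda -> r2=0xda
body[3] add  r0, r2, r3 -> r0=0x6c
body[4] add  r3, r3, #17 -> r3=0xa3
body[5] sub  r4, r4, #19 -> r4=0x0d
body[6] xor  r1, r1, r2 -> r1=0xe5
epilogue: pop r4=0x20, sp=0xe1
epilogue: pop r3=0x92, sp=0xe2
r1: caller-saved, written=True
r2: caller-saved, written=True
r4: callee-saved, written=True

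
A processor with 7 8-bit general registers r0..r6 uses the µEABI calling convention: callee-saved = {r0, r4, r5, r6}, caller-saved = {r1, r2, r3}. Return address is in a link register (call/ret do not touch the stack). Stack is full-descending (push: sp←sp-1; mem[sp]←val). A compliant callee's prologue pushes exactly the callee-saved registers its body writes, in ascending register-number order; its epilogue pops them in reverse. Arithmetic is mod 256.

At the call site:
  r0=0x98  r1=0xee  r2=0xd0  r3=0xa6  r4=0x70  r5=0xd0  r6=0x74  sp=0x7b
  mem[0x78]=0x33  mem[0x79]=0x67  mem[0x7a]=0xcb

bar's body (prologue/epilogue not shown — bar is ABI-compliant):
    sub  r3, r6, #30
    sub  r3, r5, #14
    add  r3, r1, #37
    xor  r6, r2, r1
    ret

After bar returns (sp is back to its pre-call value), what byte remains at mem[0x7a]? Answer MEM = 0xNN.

MEM = 0x74

prologue: push r6 → mem[0x7a]=0x74, sp=0x7a
body[0] sub  r3, r6, #30 → r3=0x56
body[1] sub  r3, r5, #14 → r3=0xc2
body[2] add  r3, r1, #37 → r3=0x13
body[3] xor  r6, r2, r1 → r6=0x3e
epilogue: pop r6=0x74, sp=0x7b
prologue pushed ['r6'] at ['0x7a']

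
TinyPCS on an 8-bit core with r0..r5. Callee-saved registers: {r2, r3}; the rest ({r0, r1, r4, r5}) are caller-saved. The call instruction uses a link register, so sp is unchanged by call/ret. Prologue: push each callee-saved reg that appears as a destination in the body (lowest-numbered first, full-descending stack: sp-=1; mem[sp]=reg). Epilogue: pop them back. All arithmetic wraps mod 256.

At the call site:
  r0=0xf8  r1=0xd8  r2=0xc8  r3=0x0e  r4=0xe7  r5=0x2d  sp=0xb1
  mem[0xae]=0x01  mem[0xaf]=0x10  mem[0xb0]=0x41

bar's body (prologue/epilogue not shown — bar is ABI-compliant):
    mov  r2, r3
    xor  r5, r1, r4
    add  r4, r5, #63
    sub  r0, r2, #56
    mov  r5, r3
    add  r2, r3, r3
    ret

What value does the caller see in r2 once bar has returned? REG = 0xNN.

REG = 0xc8

prologue: push r2 -> mem[0xb0]=0xc8, sp=0xb0
body[0] mov  r2, r3 -> r2=0x0e
body[1] xor  r5, r1, r4 -> r5=0x3f
body[2] add  r4, r5, #63 -> r4=0x7e
body[3] sub  r0, r2, #56 -> r0=0xd6
body[4] mov  r5, r3 -> r5=0x0e
body[5] add  r2, r3, r3 -> r2=0x1c
epilogue: pop r2=0xc8, sp=0xb1
r2 is callee-saved -> restored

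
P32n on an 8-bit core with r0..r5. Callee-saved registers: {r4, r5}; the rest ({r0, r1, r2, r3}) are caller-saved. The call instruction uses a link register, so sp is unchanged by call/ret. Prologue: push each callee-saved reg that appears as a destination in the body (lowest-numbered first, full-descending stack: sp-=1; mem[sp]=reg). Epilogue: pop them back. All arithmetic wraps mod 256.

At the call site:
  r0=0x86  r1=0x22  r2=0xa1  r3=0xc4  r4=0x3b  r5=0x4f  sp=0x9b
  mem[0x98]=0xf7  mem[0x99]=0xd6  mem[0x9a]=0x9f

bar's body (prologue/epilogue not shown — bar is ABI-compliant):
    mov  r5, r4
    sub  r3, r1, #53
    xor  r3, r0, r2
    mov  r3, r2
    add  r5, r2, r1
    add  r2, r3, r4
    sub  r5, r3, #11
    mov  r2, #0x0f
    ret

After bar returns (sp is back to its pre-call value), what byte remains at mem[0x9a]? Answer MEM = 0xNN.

prologue: push r5 -> mem[0x9a]=0x4f, sp=0x9a
body[0] mov  r5, r4 -> r5=0x3b
body[1] sub  r3, r1, #53 -> r3=0xed
body[2] xor  r3, r0, r2 -> r3=0x27
body[3] mov  r3, r2 -> r3=0xa1
body[4] add  r5, r2, r1 -> r5=0xc3
body[5] add  r2, r3, r4 -> r2=0xdc
body[6] sub  r5, r3, #11 -> r5=0x96
body[7] mov  r2, #0x0f -> r2=0x0f
epilogue: pop r5=0x4f, sp=0x9b
prologue pushed ['r5'] at ['0x9a']

MEM = 0x4f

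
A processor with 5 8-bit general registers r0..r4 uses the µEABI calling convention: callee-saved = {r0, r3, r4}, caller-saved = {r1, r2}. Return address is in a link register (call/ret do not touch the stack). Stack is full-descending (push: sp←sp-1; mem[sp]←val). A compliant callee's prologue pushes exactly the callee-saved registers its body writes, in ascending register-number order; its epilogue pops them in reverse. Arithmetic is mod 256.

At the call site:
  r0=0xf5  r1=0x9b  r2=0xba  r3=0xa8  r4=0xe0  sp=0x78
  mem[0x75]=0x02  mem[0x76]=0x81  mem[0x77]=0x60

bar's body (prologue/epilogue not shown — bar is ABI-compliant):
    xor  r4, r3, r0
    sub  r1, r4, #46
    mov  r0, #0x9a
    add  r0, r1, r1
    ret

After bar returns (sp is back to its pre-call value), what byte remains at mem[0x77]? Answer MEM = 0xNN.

MEM = 0xf5

prologue: push r0 -> mem[0x77]=0xf5, sp=0x77
prologue: push r4 -> mem[0x76]=0xe0, sp=0x76
body[0] xor  r4, r3, r0 -> r4=0x5d
body[1] sub  r1, r4, #46 -> r1=0x2f
body[2] mov  r0, #0x9a -> r0=0x9a
body[3] add  r0, r1, r1 -> r0=0x5e
epilogue: pop r4=0xe0, sp=0x77
epilogue: pop r0=0xf5, sp=0x78
prologue pushed ['r0', 'r4'] at ['0x77', '0x76']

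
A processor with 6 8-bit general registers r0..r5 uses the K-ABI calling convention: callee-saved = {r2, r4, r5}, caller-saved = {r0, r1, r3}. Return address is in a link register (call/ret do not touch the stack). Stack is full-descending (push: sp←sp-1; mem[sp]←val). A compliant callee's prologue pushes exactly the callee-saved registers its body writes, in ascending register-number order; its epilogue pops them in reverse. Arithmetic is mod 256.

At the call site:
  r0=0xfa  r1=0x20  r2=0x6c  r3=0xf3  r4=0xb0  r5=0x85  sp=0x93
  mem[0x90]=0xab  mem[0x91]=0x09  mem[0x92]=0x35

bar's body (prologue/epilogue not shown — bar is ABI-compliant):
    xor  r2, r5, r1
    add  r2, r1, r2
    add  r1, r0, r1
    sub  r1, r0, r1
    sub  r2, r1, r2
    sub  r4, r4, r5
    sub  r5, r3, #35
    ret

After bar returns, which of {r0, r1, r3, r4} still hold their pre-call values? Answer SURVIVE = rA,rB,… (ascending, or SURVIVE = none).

prologue: push r2 → mem[0x92]=0x6c, sp=0x92
prologue: push r4 → mem[0x91]=0xb0, sp=0x91
prologue: push r5 → mem[0x90]=0x85, sp=0x90
body[0] xor  r2, r5, r1 → r2=0xa5
body[1] add  r2, r1, r2 → r2=0xc5
body[2] add  r1, r0, r1 → r1=0x1a
body[3] sub  r1, r0, r1 → r1=0xe0
body[4] sub  r2, r1, r2 → r2=0x1b
body[5] sub  r4, r4, r5 → r4=0x2b
body[6] sub  r5, r3, #35 → r5=0xd0
epilogue: pop r5=0x85, sp=0x91
epilogue: pop r4=0xb0, sp=0x92
epilogue: pop r2=0x6c, sp=0x93
r0: caller-saved, written=False
r1: caller-saved, written=True
r3: caller-saved, written=False
r4: callee-saved, written=True

SURVIVE = r0,r3,r4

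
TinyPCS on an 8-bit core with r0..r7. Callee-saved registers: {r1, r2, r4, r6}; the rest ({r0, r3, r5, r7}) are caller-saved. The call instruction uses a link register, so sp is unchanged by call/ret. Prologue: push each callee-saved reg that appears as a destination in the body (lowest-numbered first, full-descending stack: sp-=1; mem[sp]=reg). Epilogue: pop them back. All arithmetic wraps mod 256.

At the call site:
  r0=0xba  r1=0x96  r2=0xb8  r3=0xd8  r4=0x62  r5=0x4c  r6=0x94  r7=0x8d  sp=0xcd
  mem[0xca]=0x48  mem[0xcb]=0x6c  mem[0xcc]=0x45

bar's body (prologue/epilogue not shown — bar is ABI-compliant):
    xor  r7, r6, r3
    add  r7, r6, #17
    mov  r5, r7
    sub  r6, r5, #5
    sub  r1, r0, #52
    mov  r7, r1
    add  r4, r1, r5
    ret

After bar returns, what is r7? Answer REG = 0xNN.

prologue: push r1 → mem[0xcc]=0x96, sp=0xcc
prologue: push r4 → mem[0xcb]=0x62, sp=0xcb
prologue: push r6 → mem[0xca]=0x94, sp=0xca
body[0] xor  r7, r6, r3 → r7=0x4c
body[1] add  r7, r6, #17 → r7=0xa5
body[2] mov  r5, r7 → r5=0xa5
body[3] sub  r6, r5, #5 → r6=0xa0
body[4] sub  r1, r0, #52 → r1=0x86
body[5] mov  r7, r1 → r7=0x86
body[6] add  r4, r1, r5 → r4=0x2b
epilogue: pop r6=0x94, sp=0xcb
epilogue: pop r4=0x62, sp=0xcc
epilogue: pop r1=0x96, sp=0xcd
r7 is caller-saved → body value

REG = 0x86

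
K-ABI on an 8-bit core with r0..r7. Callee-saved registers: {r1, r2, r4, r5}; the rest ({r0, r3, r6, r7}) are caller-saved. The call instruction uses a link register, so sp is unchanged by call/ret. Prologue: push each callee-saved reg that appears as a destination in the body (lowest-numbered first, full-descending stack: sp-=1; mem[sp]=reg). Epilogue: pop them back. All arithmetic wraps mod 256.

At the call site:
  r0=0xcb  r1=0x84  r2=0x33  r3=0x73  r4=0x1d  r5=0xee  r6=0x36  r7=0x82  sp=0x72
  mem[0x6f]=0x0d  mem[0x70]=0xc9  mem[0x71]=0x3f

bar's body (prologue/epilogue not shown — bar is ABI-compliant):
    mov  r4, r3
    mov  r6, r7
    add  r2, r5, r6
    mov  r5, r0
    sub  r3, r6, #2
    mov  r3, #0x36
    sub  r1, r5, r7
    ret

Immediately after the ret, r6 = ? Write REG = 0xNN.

REG = 0x82

prologue: push r1 -> mem[0x71]=0x84, sp=0x71
prologue: push r2 -> mem[0x70]=0x33, sp=0x70
prologue: push r4 -> mem[0x6f]=0x1d, sp=0x6f
prologue: push r5 -> mem[0x6e]=0xee, sp=0x6e
body[0] mov  r4, r3 -> r4=0x73
body[1] mov  r6, r7 -> r6=0x82
body[2] add  r2, r5, r6 -> r2=0x70
body[3] mov  r5, r0 -> r5=0xcb
body[4] sub  r3, r6, #2 -> r3=0x80
body[5] mov  r3, #0x36 -> r3=0x36
body[6] sub  r1, r5, r7 -> r1=0x49
epilogue: pop r5=0xee, sp=0x6f
epilogue: pop r4=0x1d, sp=0x70
epilogue: pop r2=0x33, sp=0x71
epilogue: pop r1=0x84, sp=0x72
r6 is caller-saved -> body value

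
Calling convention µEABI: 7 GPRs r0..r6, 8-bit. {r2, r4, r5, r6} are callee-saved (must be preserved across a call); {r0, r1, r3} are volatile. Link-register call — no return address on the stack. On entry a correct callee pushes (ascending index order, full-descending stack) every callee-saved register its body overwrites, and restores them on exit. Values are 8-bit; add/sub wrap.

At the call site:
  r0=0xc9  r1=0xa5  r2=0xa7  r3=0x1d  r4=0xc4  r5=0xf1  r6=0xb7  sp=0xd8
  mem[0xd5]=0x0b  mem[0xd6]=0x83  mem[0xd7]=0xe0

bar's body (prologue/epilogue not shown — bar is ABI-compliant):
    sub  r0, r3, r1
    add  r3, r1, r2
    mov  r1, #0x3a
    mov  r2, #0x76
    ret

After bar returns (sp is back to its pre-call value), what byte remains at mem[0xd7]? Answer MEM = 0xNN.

MEM = 0xa7

prologue: push r2 → mem[0xd7]=0xa7, sp=0xd7
body[0] sub  r0, r3, r1 → r0=0x78
body[1] add  r3, r1, r2 → r3=0x4c
body[2] mov  r1, #0x3a → r1=0x3a
body[3] mov  r2, #0x76 → r2=0x76
epilogue: pop r2=0xa7, sp=0xd8
prologue pushed ['r2'] at ['0xd7']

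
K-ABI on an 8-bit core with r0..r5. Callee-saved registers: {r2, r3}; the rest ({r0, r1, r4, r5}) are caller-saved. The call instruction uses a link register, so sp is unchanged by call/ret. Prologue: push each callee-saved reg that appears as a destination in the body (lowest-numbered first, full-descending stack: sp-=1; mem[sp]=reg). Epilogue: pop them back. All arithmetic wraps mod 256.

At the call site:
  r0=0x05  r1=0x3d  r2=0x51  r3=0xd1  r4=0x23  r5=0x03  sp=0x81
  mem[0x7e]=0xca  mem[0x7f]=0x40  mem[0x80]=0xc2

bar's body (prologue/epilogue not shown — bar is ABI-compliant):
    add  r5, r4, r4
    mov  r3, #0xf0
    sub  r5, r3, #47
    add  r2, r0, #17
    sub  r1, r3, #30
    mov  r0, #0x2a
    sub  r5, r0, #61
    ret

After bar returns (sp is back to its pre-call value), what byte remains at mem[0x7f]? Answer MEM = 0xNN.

MEM = 0xd1

prologue: push r2 -> mem[0x80]=0x51, sp=0x80
prologue: push r3 -> mem[0x7f]=0xd1, sp=0x7f
body[0] add  r5, r4, r4 -> r5=0x46
body[1] mov  r3, #0xf0 -> r3=0xf0
body[2] sub  r5, r3, #47 -> r5=0xc1
body[3] add  r2, r0, #17 -> r2=0x16
body[4] sub  r1, r3, #30 -> r1=0xd2
body[5] mov  r0, #0x2a -> r0=0x2a
body[6] sub  r5, r0, #61 -> r5=0xed
epilogue: pop r3=0xd1, sp=0x80
epilogue: pop r2=0x51, sp=0x81
prologue pushed ['r2', 'r3'] at ['0x80', '0x7f']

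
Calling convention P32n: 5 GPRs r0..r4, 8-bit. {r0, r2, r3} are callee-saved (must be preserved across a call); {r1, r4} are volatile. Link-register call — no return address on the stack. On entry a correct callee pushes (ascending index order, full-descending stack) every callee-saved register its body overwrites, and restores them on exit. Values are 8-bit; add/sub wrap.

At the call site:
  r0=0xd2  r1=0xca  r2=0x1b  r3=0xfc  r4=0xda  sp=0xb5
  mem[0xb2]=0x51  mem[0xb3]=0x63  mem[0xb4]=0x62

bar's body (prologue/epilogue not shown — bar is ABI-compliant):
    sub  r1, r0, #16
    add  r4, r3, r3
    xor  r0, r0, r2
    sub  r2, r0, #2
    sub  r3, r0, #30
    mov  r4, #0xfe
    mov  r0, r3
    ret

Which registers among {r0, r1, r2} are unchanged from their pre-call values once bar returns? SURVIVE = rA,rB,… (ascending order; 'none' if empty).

prologue: push r0 → mem[0xb4]=0xd2, sp=0xb4
prologue: push r2 → mem[0xb3]=0x1b, sp=0xb3
prologue: push r3 → mem[0xb2]=0xfc, sp=0xb2
body[0] sub  r1, r0, #16 → r1=0xc2
body[1] add  r4, r3, r3 → r4=0xf8
body[2] xor  r0, r0, r2 → r0=0xc9
body[3] sub  r2, r0, #2 → r2=0xc7
body[4] sub  r3, r0, #30 → r3=0xab
body[5] mov  r4, #0xfe → r4=0xfe
body[6] mov  r0, r3 → r0=0xab
epilogue: pop r3=0xfc, sp=0xb3
epilogue: pop r2=0x1b, sp=0xb4
epilogue: pop r0=0xd2, sp=0xb5
r0: callee-saved, written=True
r1: caller-saved, written=True
r2: callee-saved, written=True

SURVIVE = r0,r2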